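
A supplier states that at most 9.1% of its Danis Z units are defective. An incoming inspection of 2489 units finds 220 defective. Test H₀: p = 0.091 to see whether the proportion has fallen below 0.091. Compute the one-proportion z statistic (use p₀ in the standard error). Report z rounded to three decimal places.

p̂ = 220/2489 = 0.08839.
Under H₀, SE = √(0.091·0.909/2489) = √(3.32338e-05) = 0.00576.
z = (0.08839 − 0.091)/0.00576 = -0.00261/0.00576 = -0.453.

z = -0.453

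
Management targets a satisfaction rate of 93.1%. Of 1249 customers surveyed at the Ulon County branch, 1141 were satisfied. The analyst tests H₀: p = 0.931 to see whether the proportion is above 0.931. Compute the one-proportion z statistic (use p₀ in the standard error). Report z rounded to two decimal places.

z = -2.44

p̂ = 1141/1249 ≈ 0.91353.
Standard error under H₀: √(0.931×0.069/1249) = 0.00717.
z = (0.91353 − 0.931)/0.00717 = -0.01747/0.00717 = -2.44.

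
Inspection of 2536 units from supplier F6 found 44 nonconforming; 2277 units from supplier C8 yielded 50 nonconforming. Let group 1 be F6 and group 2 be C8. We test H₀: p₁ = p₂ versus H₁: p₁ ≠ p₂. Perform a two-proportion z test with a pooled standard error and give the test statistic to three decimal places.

p̂₁ = 44/2536 ≈ 0.017350, p̂₂ = 50/2277 ≈ 0.021959.
Pooled p̂ = (44+50)/(2536+2277) = 94/4813 = 0.019530.
SE = √(0.019149 × 0.000833496) = 0.003995.
z = (0.017350 − 0.021959)/0.003995 = -0.004609/0.003995 = -1.154.

z = -1.154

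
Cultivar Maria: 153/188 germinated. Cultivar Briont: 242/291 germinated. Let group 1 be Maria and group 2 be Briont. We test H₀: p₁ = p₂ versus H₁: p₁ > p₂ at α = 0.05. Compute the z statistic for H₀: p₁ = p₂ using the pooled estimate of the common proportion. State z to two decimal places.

p̂₁ = 153/188 ≈ 0.8138, p̂₂ = 242/291 ≈ 0.8316.
Pooled p̂ = (153+242)/(188+291) = 395/479 = 0.8246.
SE = √(0.144612 × 0.00875558) = 0.0356.
z = (0.8138 − 0.8316)/0.0356 = -0.0178/0.0356 = -0.50.
p-value = P(Z > -0.500) ≈ 0.6914; since p > α = 0.05, fail to reject H₀.

z = -0.50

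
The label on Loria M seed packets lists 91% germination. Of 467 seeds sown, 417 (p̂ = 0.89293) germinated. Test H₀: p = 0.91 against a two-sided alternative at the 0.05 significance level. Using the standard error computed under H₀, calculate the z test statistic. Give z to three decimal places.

p̂ = 417/467 ≈ 0.89293.
SE = √(p₀(1−p₀)/n) = √(0.0819/467) = 0.01324.
z = (0.89293 − 0.91)/0.01324 = -0.01707/0.01324 = -1.289.
Two-sided p-value ≈ 2·Φ(−1.289) = 0.1975. With α = 0.05, fail to reject H₀.

z = -1.289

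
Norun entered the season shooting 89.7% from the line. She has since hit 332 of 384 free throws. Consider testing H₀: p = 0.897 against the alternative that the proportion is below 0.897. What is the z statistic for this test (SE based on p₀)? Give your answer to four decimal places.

p̂ = 332/384 = 0.864583.
SE = √(p₀(1−p₀)/n) = √(0.092391/384) = 0.015511.
z = (0.864583 − 0.897)/0.015511 = -0.032417/0.015511 = -2.0899.
p-value = P(Z < -2.090) ≈ 0.0183.

z = -2.0899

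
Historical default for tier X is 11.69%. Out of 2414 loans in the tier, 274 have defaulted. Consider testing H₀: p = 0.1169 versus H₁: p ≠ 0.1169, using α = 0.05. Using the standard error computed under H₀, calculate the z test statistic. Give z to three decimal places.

z = -0.519

p̂ = 274/2414 ≈ 0.113505.
Standard error under H₀: √(0.1169×0.8831/2414) = 0.006539.
z = (0.113505 − 0.1169)/0.006539 = -0.003395/0.006539 = -0.519.
Two-sided p-value ≈ 2·Φ(−0.519) = 0.6036, so at α = 0.05 we fail to reject H₀.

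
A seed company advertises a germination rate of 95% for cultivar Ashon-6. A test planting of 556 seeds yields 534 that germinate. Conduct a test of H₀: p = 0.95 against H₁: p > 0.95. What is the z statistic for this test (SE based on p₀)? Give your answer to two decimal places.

p̂ = 534/556 ≈ 0.9604.
Standard error under H₀: √(0.95×0.05/556) = 0.0092.
z = (0.9604 − 0.95)/0.0092 = 0.0104/0.0092 = 1.13.

z = 1.13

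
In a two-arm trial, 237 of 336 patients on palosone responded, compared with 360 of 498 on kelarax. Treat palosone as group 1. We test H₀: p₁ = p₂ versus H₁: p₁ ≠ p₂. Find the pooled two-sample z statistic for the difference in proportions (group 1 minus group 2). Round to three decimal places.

z = -0.551

p̂₁ = 237/336 = 0.70536, p̂₂ = 360/498 = 0.72289.
Pooled p̂ = (237+360)/(336+498) = 597/834 = 0.71583.
SE = √(p̂(1−p̂)(1/n₁+1/n₂)) = √(0.71583·0.28417·0.00498422) = √(0.00101388) = 0.03184.
z = (0.70536 − 0.72289)/0.03184 = -0.01753/0.03184 = -0.551.
p-value = 2·P(Z > 0.551) ≈ 0.5819.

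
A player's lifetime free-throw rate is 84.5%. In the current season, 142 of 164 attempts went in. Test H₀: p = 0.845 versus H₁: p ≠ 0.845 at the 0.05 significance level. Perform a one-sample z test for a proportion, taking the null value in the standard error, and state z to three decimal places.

z = 0.738

p̂ = 142/164 = 0.86585.
Standard error under H₀: √(0.845×0.155/164) = 0.02826.
z = (0.86585 − 0.845)/0.02826 = 0.02085/0.02826 = 0.738.
p-value = 2·P(Z > 0.738) ≈ 0.4606. With α = 0.05, fail to reject H₀.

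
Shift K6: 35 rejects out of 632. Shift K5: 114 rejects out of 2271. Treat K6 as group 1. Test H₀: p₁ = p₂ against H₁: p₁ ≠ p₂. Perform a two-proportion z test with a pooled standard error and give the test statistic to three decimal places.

z = 0.522

p̂₁ = 35/632 = 0.05538, p̂₂ = 114/2271 = 0.05020.
Pooled p̂ = (35+114)/(632+2271) = 149/2903 = 0.05133.
SE = √(p̂(1−p̂)(1/n₁+1/n₂)) = √(0.05133·0.94867·0.00202261) = √(9.84847e-05) = 0.00992.
z = (0.05538 − 0.05020)/0.00992 = 0.00518/0.00992 = 0.522.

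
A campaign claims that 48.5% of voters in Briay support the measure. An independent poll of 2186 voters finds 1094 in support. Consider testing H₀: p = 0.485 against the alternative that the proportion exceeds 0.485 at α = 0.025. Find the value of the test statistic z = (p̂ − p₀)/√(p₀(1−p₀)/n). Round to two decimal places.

p̂ = 1094/2186 ≈ 0.5005.
Under H₀, SE = √(0.485·0.515/2186) = √(0.000114261) = 0.0107.
z = (0.5005 − 0.485)/0.0107 = 0.0155/0.0107 = 1.45.
p-value = P(Z > 1.446) ≈ 0.0741; since p > α = 0.025, fail to reject H₀.

z = 1.45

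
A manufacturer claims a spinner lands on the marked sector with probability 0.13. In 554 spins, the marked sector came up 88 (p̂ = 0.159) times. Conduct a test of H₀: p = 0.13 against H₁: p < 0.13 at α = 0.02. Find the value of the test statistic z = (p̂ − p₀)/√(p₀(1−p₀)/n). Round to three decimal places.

z = 2.019

p̂ = 88/554 = 0.158845.
SE = √(p₀(1−p₀)/n) = √(0.1131/554) = 0.014288.
z = (0.158845 − 0.13)/0.014288 = 0.028845/0.014288 = 2.019.
p-value = P(Z < 2.019) ≈ 0.9782. With α = 0.02, fail to reject H₀.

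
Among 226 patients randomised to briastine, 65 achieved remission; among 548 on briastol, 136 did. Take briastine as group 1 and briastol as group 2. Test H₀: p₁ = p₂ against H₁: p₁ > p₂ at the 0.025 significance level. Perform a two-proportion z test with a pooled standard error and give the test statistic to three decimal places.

p̂₁ = 65/226 ≈ 0.28761, p̂₂ = 136/548 ≈ 0.24818.
Pooled p̂ = (65+136)/(226+548) = 201/774 = 0.25969.
SE = √(p̂(1−p̂)(1/n₁+1/n₂)) = √(0.25969·0.74031·0.0062496) = √(0.00120149) = 0.03466.
z = (0.28761 − 0.24818)/0.03466 = 0.03943/0.03466 = 1.138.
p-value = P(Z > 1.138) ≈ 0.1276, so at α = 0.025 we fail to reject H₀.

z = 1.138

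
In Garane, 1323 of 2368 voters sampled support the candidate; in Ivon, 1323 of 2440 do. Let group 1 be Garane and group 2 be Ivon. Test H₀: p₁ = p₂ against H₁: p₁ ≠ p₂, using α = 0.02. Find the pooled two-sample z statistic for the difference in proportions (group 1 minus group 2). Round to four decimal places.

z = 1.1489

p̂₁ = 1323/2368 ≈ 0.558699, p̂₂ = 1323/2440 ≈ 0.542213.
Pooled p̂ = (1323+1323)/(2368+2440) = 2646/4808 = 0.550333.
SE = √(p̂(1−p̂)(1/n₁+1/n₂)) = √(0.550333·0.449667·0.000832133) = √(0.000205925) = 0.014350.
z = (0.558699 − 0.542213)/0.014350 = 0.016486/0.014350 = 1.1489.
Two-sided p-value ≈ 2·Φ(−1.149) = 0.2506, so at α = 0.02 we fail to reject H₀.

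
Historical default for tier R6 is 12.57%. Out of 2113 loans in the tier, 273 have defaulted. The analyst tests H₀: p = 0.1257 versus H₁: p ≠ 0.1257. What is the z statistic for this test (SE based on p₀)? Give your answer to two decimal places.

p̂ = 273/2113 = 0.1292.
SE = √(p₀(1−p₀)/n) = √(0.1099/2113) = 0.0072.
z = (0.1292 − 0.1257)/0.0072 = 0.0035/0.0072 = 0.49.

z = 0.49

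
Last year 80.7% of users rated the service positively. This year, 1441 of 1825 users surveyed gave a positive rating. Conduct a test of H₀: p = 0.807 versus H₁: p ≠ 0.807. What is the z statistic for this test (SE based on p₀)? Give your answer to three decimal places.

z = -1.885

p̂ = 1441/1825 = 0.789589.
SE = √(p₀(1−p₀)/n) = √(0.15575/1825) = 0.009238.
z = (0.789589 − 0.807)/0.009238 = -0.017411/0.009238 = -1.885.
Two-sided p-value ≈ 2·Φ(−1.885) = 0.0595.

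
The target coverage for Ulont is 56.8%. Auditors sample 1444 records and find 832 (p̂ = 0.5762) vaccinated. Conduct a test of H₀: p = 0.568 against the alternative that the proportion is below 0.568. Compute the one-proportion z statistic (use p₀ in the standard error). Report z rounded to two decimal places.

z = 0.63

p̂ = 832/1444 = 0.5762.
Under H₀, SE = √(0.568·0.432/1444) = √(0.000169928) = 0.0130.
z = (0.5762 − 0.568)/0.0130 = 0.0082/0.0130 = 0.63.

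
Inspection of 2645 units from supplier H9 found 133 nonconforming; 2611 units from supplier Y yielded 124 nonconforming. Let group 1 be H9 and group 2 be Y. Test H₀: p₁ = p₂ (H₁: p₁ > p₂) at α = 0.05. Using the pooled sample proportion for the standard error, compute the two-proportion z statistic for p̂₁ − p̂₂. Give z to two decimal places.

p̂₁ = 133/2645 ≈ 0.0503, p̂₂ = 124/2611 ≈ 0.0475.
Pooled p̂ = (133+124)/(2645+2611) = 257/5256 = 0.0489.
SE = √(p̂(1−p̂)(1/n₁+1/n₂)) = √(0.0489·0.9511·0.000761067) = √(3.53939e-05) = 0.0059.
z = (0.0503 − 0.0475)/0.0059 = 0.0028/0.0059 = 0.47.
p-value = P(Z > 0.469) ≈ 0.3194; since p > α = 0.05, fail to reject H₀.

z = 0.47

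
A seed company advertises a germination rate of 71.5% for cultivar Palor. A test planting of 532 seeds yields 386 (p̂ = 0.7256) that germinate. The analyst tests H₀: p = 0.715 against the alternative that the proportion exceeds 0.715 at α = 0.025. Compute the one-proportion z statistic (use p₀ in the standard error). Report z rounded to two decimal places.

z = 0.54

p̂ = 386/532 ≈ 0.7256.
SE = √(p₀(1−p₀)/n) = √(0.20378/532) = 0.0196.
z = (0.7256 − 0.715)/0.0196 = 0.0106/0.0196 = 0.54.
p-value = P(Z > 0.540) ≈ 0.2947; since p > α = 0.025, fail to reject H₀.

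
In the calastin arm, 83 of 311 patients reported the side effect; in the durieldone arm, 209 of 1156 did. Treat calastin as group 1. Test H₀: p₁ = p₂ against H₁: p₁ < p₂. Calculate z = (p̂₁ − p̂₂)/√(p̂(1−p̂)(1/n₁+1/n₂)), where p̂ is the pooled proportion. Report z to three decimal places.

p̂₁ = 83/311 ≈ 0.266881, p̂₂ = 209/1156 ≈ 0.180796.
Pooled p̂ = (83+209)/(311+1156) = 292/1467 = 0.199046.
SE = √(p̂(1−p̂)(1/n₁+1/n₂)) = √(0.199046·0.800954·0.00408049) = √(0.000650538) = 0.025506.
z = (0.266881 − 0.180796)/0.025506 = 0.086085/0.025506 = 3.375.
p-value = P(Z < 3.375) ≈ 0.9996.

z = 3.375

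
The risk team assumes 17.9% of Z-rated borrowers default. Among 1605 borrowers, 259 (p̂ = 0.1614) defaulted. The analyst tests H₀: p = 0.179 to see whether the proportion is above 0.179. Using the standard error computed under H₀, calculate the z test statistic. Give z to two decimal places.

z = -1.84

p̂ = 259/1605 = 0.16137.
SE = √(p₀(1−p₀)/n) = √(0.14696/1605) = 0.00957.
z = (0.16137 − 0.179)/0.00957 = -0.01763/0.00957 = -1.84.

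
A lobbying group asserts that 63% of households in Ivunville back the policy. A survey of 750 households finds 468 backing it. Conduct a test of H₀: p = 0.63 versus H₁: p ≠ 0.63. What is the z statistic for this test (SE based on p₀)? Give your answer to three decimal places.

z = -0.340

p̂ = 468/750 = 0.62400.
Under H₀, SE = √(0.63·0.37/750) = √(0.0003108) = 0.01763.
z = (0.62400 − 0.63)/0.01763 = -0.00600/0.01763 = -0.340.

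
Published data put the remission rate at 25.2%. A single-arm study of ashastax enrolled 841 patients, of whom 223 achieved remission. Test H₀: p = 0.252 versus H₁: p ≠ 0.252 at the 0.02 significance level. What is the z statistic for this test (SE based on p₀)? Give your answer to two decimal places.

p̂ = 223/841 ≈ 0.2652.
Under H₀, SE = √(0.252·0.748/841) = √(0.000224133) = 0.0150.
z = (0.2652 − 0.252)/0.0150 = 0.0132/0.0150 = 0.88.
p-value = 2·P(Z > 0.879) ≈ 0.3794; since p > α = 0.02, fail to reject H₀.

z = 0.88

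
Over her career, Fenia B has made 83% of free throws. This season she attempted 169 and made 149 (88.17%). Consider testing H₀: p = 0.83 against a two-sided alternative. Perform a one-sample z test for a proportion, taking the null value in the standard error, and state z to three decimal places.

p̂ = 149/169 = 0.88166.
Under H₀, SE = √(0.83·0.17/169) = √(0.000834911) = 0.02889.
z = (0.88166 − 0.83)/0.02889 = 0.05166/0.02889 = 1.788.
Two-sided p-value ≈ 2·Φ(−1.788) = 0.0738.

z = 1.788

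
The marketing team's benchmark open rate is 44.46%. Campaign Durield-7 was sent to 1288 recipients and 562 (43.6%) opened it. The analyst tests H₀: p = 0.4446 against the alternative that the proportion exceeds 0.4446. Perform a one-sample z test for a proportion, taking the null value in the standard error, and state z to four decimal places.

p̂ = 562/1288 ≈ 0.436335.
Under H₀, SE = √(0.4446·0.5554/1288) = √(0.000191716) = 0.013846.
z = (0.436335 − 0.4446)/0.013846 = -0.008265/0.013846 = -0.5969.

z = -0.5969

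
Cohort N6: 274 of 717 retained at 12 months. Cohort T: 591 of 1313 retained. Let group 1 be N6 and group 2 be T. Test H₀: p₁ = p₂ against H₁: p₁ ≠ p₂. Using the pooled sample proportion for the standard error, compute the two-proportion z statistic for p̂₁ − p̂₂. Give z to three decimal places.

p̂₁ = 274/717 ≈ 0.38215, p̂₂ = 591/1313 ≈ 0.45011.
Pooled p̂ = (274+591)/(717+1313) = 865/2030 = 0.42611.
SE = √(p̂(1−p̂)(1/n₁+1/n₂)) = √(0.42611·0.57389·0.00215631) = √(0.000527305) = 0.02296.
z = (0.38215 − 0.45011)/0.02296 = -0.06796/0.02296 = -2.960.
Two-sided p-value ≈ 2·Φ(−2.960) = 0.0031.

z = -2.960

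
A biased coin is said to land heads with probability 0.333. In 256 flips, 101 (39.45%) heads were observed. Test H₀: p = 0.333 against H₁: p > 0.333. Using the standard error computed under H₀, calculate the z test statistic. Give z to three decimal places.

p̂ = 101/256 = 0.39453.
Under H₀, SE = √(0.333·0.667/256) = √(0.000867621) = 0.02946.
z = (0.39453 − 0.333)/0.02946 = 0.06153/0.02946 = 2.089.
p-value = P(Z > 2.089) ≈ 0.0184.

z = 2.089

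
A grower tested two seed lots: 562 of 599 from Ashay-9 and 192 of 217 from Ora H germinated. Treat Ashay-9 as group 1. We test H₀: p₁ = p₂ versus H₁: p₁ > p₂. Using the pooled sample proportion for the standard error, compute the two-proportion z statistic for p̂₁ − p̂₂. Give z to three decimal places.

z = 2.545

p̂₁ = 562/599 ≈ 0.938230, p̂₂ = 192/217 ≈ 0.884793.
Pooled p̂ = (562+192)/(599+217) = 754/816 = 0.924020.
SE = √(0.0702074 × 0.00627774) = 0.020994.
z = (0.938230 − 0.884793)/0.020994 = 0.053437/0.020994 = 2.545.
p-value = P(Z > 2.545) ≈ 0.0055.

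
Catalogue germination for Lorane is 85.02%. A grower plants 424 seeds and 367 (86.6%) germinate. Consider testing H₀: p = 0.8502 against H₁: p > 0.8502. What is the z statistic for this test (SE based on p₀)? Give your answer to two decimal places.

z = 0.89

p̂ = 367/424 = 0.8656.
SE = √(p₀(1−p₀)/n) = √(0.12736/424) = 0.0173.
z = (0.8656 − 0.8502)/0.0173 = 0.0154/0.0173 = 0.89.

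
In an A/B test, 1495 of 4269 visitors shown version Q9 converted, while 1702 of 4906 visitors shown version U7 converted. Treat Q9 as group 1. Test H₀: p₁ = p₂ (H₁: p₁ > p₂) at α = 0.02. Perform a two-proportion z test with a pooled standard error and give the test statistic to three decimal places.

p̂₁ = 1495/4269 ≈ 0.35020, p̂₂ = 1702/4906 ≈ 0.34692.
Pooled p̂ = (1495+1702)/(4269+4906) = 3197/9175 = 0.34845.
SE = √(p̂(1−p̂)(1/n₁+1/n₂)) = √(0.34845·0.65155·0.000438079) = √(9.94578e-05) = 0.00997.
z = (0.35020 − 0.34692)/0.00997 = 0.00328/0.00997 = 0.329.
p-value = P(Z > 0.329) ≈ 0.3712. With α = 0.02, fail to reject H₀.

z = 0.329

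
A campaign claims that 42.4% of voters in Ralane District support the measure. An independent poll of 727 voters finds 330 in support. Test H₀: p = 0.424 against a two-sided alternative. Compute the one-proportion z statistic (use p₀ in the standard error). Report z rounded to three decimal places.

z = 1.632

p̂ = 330/727 ≈ 0.45392.
Under H₀, SE = √(0.424·0.576/727) = √(0.000335934) = 0.01833.
z = (0.45392 − 0.424)/0.01833 = 0.02992/0.01833 = 1.632.
Two-sided p-value ≈ 2·Φ(−1.632) = 0.1026.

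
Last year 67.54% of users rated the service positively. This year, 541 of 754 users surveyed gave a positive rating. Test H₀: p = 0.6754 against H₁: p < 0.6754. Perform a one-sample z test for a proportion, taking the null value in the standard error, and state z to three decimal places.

z = 2.469

p̂ = 541/754 = 0.717507.
Under H₀, SE = √(0.6754·0.3246/754) = √(0.000290762) = 0.017052.
z = (0.717507 − 0.6754)/0.017052 = 0.042107/0.017052 = 2.469.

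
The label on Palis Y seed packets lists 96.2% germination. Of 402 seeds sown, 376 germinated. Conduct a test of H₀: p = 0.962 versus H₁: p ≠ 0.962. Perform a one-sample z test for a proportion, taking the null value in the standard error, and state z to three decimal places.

p̂ = 376/402 ≈ 0.93532.
Standard error under H₀: √(0.962×0.038/402) = 0.00954.
z = (0.93532 − 0.962)/0.00954 = -0.02668/0.00954 = -2.797.
Two-sided p-value ≈ 2·Φ(−2.797) = 0.0052.

z = -2.797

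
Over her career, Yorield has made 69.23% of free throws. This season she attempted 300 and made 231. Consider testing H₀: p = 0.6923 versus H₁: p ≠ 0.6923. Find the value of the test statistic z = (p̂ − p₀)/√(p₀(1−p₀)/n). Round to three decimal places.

p̂ = 231/300 ≈ 0.77000.
SE = √(p₀(1−p₀)/n) = √(0.21302/300) = 0.02665.
z = (0.77000 − 0.6923)/0.02665 = 0.07770/0.02665 = 2.916.
Two-sided p-value ≈ 2·Φ(−2.916) = 0.0035.

z = 2.916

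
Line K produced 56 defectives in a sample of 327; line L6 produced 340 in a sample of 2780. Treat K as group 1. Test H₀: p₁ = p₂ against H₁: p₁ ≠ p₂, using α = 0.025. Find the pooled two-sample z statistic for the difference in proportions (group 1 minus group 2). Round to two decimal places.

p̂₁ = 56/327 = 0.1713, p̂₂ = 340/2780 = 0.1223.
Pooled p̂ = (56+340)/(327+2780) = 396/3107 = 0.1275.
SE = √(0.11121 × 0.00341782) = 0.0195.
z = (0.1713 − 0.1223)/0.0195 = 0.0490/0.0195 = 2.51.
Two-sided p-value ≈ 2·Φ(−2.511) = 0.0120. With α = 0.025, reject H₀.

z = 2.51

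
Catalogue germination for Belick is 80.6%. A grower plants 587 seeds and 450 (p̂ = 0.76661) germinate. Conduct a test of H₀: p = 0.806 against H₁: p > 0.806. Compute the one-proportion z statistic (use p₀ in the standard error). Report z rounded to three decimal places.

p̂ = 450/587 = 0.766610.
Standard error under H₀: √(0.806×0.194/587) = 0.016321.
z = (0.766610 − 0.806)/0.016321 = -0.039390/0.016321 = -2.413.
p-value = P(Z > -2.413) ≈ 0.9921.

z = -2.413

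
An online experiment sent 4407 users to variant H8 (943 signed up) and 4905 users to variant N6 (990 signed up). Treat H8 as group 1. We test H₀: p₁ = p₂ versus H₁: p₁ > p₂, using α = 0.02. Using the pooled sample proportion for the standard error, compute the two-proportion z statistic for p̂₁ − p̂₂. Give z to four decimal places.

p̂₁ = 943/4407 ≈ 0.213978, p̂₂ = 990/4905 ≈ 0.201835.
Pooled p̂ = (943+990)/(4407+4905) = 1933/9312 = 0.207582.
SE = √(p̂(1−p̂)(1/n₁+1/n₂)) = √(0.207582·0.792418·0.000430785) = √(7.08605e-05) = 0.008418.
z = (0.213978 − 0.201835)/0.008418 = 0.012143/0.008418 = 1.4425.
p-value = P(Z > 1.443) ≈ 0.0746. With α = 0.02, fail to reject H₀.

z = 1.4425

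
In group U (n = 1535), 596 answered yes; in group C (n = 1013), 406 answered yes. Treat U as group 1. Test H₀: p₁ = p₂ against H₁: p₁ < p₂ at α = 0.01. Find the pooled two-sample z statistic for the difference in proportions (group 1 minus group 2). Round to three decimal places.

p̂₁ = 596/1535 ≈ 0.38827, p̂₂ = 406/1013 ≈ 0.40079.
Pooled p̂ = (596+406)/(1535+1013) = 1002/2548 = 0.39325.
SE = √(p̂(1−p̂)(1/n₁+1/n₂)) = √(0.39325·0.60675·0.00163863) = √(0.000390985) = 0.01977.
z = (0.38827 − 0.40079)/0.01977 = -0.01252/0.01977 = -0.633.
p-value = P(Z < -0.633) ≈ 0.2634; since p > α = 0.01, fail to reject H₀.

z = -0.633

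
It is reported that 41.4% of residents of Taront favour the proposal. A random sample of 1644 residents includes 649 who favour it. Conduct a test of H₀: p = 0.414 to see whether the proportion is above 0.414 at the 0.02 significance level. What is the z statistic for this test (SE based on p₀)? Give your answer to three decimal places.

z = -1.583

p̂ = 649/1644 ≈ 0.39477.
SE = √(p₀(1−p₀)/n) = √(0.2426/1644) = 0.01215.
z = (0.39477 − 0.414)/0.01215 = -0.01923/0.01215 = -1.583.
p-value = P(Z > -1.583) ≈ 0.9433. With α = 0.02, fail to reject H₀.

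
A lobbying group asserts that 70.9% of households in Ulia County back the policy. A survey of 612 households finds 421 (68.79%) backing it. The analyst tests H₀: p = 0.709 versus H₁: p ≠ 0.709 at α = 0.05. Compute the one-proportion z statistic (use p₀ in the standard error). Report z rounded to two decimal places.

p̂ = 421/612 ≈ 0.6879.
Standard error under H₀: √(0.709×0.291/612) = 0.0184.
z = (0.6879 − 0.709)/0.0184 = -0.0211/0.0184 = -1.15.
p-value = 2·P(Z > 1.149) ≈ 0.2507; since p > α = 0.05, fail to reject H₀.

z = -1.15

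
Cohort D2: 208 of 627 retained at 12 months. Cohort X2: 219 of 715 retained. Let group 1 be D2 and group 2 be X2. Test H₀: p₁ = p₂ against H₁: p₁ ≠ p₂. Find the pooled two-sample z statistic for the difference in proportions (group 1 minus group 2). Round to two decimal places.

z = 1.00

p̂₁ = 208/627 ≈ 0.3317, p̂₂ = 219/715 ≈ 0.3063.
Pooled p̂ = (208+219)/(627+715) = 427/1342 = 0.3182.
SE = √(p̂(1−p̂)(1/n₁+1/n₂)) = √(0.3182·0.6818·0.0029935) = √(0.000649416) = 0.0255.
z = (0.3317 − 0.3063)/0.0255 = 0.0254/0.0255 = 1.00.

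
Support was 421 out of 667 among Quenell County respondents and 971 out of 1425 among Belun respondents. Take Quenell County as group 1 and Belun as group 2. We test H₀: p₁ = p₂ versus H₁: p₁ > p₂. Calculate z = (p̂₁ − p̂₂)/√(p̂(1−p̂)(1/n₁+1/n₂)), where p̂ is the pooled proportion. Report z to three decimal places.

p̂₁ = 421/667 = 0.631184, p̂₂ = 971/1425 = 0.681404.
Pooled p̂ = (421+971)/(667+1425) = 1392/2092 = 0.665392.
SE = √(p̂(1−p̂)(1/n₁+1/n₂)) = √(0.665392·0.334608·0.002201) = √(0.000490044) = 0.022137.
z = (0.631184 − 0.681404)/0.022137 = -0.050220/0.022137 = -2.269.
p-value = P(Z > -2.269) ≈ 0.9884.

z = -2.269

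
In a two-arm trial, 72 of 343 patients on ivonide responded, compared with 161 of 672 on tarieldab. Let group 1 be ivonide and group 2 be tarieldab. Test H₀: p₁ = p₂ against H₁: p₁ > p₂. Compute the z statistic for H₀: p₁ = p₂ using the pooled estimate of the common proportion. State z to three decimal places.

z = -1.063

p̂₁ = 72/343 ≈ 0.20991, p̂₂ = 161/672 ≈ 0.23958.
Pooled p̂ = (72+161)/(343+672) = 233/1015 = 0.22956.
SE = √(p̂(1−p̂)(1/n₁+1/n₂)) = √(0.22956·0.77044·0.00440355) = √(0.000778813) = 0.02791.
z = (0.20991 − 0.23958)/0.02791 = -0.02967/0.02791 = -1.063.
p-value = P(Z > -1.063) ≈ 0.8562.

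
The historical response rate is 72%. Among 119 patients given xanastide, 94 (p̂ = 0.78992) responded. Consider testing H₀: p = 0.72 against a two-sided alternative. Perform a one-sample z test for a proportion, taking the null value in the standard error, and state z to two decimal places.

z = 1.70

p̂ = 94/119 ≈ 0.7899.
SE = √(p₀(1−p₀)/n) = √(0.2016/119) = 0.0412.
z = (0.7899 − 0.72)/0.0412 = 0.0699/0.0412 = 1.70.
Two-sided p-value ≈ 2·Φ(−1.699) = 0.0894.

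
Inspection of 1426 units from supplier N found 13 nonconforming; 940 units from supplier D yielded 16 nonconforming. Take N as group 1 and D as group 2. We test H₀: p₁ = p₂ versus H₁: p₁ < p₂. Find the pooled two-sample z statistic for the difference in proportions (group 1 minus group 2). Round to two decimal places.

p̂₁ = 13/1426 = 0.00912, p̂₂ = 16/940 = 0.01702.
Pooled p̂ = (13+16)/(1426+940) = 29/2366 = 0.01226.
SE = √(p̂(1−p̂)(1/n₁+1/n₂)) = √(0.01226·0.98774·0.00176509) = √(2.13695e-05) = 0.00462.
z = (0.00912 − 0.01702)/0.00462 = -0.00790/0.00462 = -1.71.

z = -1.71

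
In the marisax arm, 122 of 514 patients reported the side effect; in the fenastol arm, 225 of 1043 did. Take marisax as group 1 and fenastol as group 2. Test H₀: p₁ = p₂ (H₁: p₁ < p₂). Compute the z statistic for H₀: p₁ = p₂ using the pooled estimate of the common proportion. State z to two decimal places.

p̂₁ = 122/514 = 0.23735, p̂₂ = 225/1043 = 0.21572.
Pooled p̂ = (122+225)/(514+1043) = 347/1557 = 0.22286.
SE = √(p̂(1−p̂)(1/n₁+1/n₂)) = √(0.22286·0.77714·0.0029043) = √(0.000503013) = 0.02243.
z = (0.23735 − 0.21572)/0.02243 = 0.02163/0.02243 = 0.96.
p-value = P(Z < 0.964) ≈ 0.8326.

z = 0.96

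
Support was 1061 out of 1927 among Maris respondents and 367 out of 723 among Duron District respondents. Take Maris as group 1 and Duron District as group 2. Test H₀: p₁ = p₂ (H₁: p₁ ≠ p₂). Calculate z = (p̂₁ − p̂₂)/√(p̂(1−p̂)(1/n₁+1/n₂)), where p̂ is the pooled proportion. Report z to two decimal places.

p̂₁ = 1061/1927 = 0.5506, p̂₂ = 367/723 = 0.5076.
Pooled p̂ = (1061+367)/(1927+723) = 1428/2650 = 0.5389.
SE = √(p̂(1−p̂)(1/n₁+1/n₂)) = √(0.5389·0.4611·0.00190207) = √(0.000472643) = 0.0217.
z = (0.5506 − 0.5076)/0.0217 = 0.0430/0.0217 = 1.98.
Two-sided p-value ≈ 2·Φ(−1.977) = 0.0480.

z = 1.98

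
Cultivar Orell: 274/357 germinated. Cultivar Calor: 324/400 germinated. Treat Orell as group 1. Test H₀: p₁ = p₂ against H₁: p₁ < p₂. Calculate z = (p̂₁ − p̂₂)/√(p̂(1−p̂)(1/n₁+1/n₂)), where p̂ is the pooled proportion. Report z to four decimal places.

z = -1.4328

p̂₁ = 274/357 = 0.767507, p̂₂ = 324/400 = 0.810000.
Pooled p̂ = (274+324)/(357+400) = 598/757 = 0.789960.
SE = √(0.165923 × 0.00530112) = 0.029658.
z = (0.767507 − 0.810000)/0.029658 = -0.042493/0.029658 = -1.4328.
p-value = P(Z < -1.433) ≈ 0.0760.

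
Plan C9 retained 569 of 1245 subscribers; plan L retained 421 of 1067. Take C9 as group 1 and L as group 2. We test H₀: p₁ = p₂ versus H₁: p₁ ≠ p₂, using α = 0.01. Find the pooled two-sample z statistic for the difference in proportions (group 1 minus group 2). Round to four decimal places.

z = 3.0259

p̂₁ = 569/1245 = 0.457028, p̂₂ = 421/1067 = 0.394564.
Pooled p̂ = (569+421)/(1245+1067) = 990/2312 = 0.428201.
SE = √(0.244845 × 0.00174042) = 0.020643.
z = (0.457028 − 0.394564)/0.020643 = 0.062464/0.020643 = 3.0259.
Two-sided p-value ≈ 2·Φ(−3.026) = 0.0025. With α = 0.01, reject H₀.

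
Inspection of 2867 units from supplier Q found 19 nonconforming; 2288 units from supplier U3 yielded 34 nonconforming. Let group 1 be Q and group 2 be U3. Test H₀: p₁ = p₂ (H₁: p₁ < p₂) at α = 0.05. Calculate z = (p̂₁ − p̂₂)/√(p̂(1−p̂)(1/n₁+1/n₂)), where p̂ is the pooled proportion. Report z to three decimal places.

p̂₁ = 19/2867 ≈ 0.006627, p̂₂ = 34/2288 ≈ 0.014860.
Pooled p̂ = (19+34)/(2867+2288) = 53/5155 = 0.010281.
SE = √(p̂(1−p̂)(1/n₁+1/n₂)) = √(0.010281·0.989719·0.00078586) = √(7.99657e-06) = 0.002828.
z = (0.006627 − 0.014860)/0.002828 = -0.008233/0.002828 = -2.911.
p-value = P(Z < -2.911) ≈ 0.0018, so at α = 0.05 we reject H₀.

z = -2.911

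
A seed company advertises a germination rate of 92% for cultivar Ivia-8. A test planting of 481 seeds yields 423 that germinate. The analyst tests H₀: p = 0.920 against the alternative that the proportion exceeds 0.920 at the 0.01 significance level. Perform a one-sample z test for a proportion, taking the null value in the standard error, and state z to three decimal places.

z = -3.281

p̂ = 423/481 ≈ 0.87942.
Standard error under H₀: √(0.92×0.08/481) = 0.01237.
z = (0.87942 − 0.92)/0.01237 = -0.04058/0.01237 = -3.281.
p-value = P(Z > -3.281) ≈ 0.9995, so at α = 0.01 we fail to reject H₀.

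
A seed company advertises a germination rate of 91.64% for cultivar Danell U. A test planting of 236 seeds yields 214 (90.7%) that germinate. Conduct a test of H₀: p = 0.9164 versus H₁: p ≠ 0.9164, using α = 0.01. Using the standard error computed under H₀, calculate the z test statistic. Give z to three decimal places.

z = -0.534

p̂ = 214/236 ≈ 0.90678.
Standard error under H₀: √(0.9164×0.0836/236) = 0.01802.
z = (0.90678 − 0.9164)/0.01802 = -0.00962/0.01802 = -0.534.
p-value = 2·P(Z > 0.534) ≈ 0.5934, so at α = 0.01 we fail to reject H₀.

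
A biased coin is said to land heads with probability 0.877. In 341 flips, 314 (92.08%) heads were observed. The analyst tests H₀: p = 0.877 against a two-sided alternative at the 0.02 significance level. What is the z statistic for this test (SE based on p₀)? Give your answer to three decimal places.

z = 2.464

p̂ = 314/341 = 0.920821.
Standard error under H₀: √(0.877×0.123/341) = 0.017786.
z = (0.920821 − 0.877)/0.017786 = 0.043821/0.017786 = 2.464.
Two-sided p-value ≈ 2·Φ(−2.464) = 0.0137. With α = 0.02, reject H₀.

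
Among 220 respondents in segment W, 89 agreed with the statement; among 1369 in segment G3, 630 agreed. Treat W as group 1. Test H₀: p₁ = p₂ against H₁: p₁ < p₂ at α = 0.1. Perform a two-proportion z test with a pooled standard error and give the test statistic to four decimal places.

z = -1.5391

p̂₁ = 89/220 = 0.4045455, p̂₂ = 630/1369 = 0.4601899.
Pooled p̂ = (89+630)/(220+1369) = 719/1589 = 0.4524858.
SE = √(0.247742 × 0.00527591) = 0.0361534.
z = (0.4045455 − 0.4601899)/0.0361534 = -0.0556444/0.0361534 = -1.5391.
p-value = P(Z < -1.539) ≈ 0.0619, so at α = 0.1 we reject H₀.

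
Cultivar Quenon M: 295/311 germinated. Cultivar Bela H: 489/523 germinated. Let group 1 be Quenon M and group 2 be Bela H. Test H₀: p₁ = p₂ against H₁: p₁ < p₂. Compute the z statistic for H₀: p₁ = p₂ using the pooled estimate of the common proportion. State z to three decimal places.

p̂₁ = 295/311 ≈ 0.94855, p̂₂ = 489/523 ≈ 0.93499.
Pooled p̂ = (295+489)/(311+523) = 784/834 = 0.94005.
SE = √(p̂(1−p̂)(1/n₁+1/n₂)) = √(0.94005·0.05995·0.00512748) = √(0.000288973) = 0.01700.
z = (0.94855 − 0.93499)/0.01700 = 0.01356/0.01700 = 0.798.

z = 0.798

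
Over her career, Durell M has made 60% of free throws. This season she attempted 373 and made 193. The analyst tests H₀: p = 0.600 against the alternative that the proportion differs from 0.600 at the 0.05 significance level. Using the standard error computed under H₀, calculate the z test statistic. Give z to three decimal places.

z = -3.255

p̂ = 193/373 = 0.51743.
Standard error under H₀: √(0.6×0.4/373) = 0.02537.
z = (0.51743 − 0.6)/0.02537 = -0.08257/0.02537 = -3.255.
Two-sided p-value ≈ 2·Φ(−3.255) = 0.0011; since p < α = 0.05, reject H₀.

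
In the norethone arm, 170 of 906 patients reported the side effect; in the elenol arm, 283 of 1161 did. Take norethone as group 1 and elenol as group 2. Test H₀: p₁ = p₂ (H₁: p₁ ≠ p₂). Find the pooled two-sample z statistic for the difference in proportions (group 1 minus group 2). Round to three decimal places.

z = -3.060

p̂₁ = 170/906 = 0.18764, p̂₂ = 283/1161 = 0.24376.
Pooled p̂ = (170+283)/(906+1161) = 453/2067 = 0.21916.
SE = √(p̂(1−p̂)(1/n₁+1/n₂)) = √(0.21916·0.78084·0.00196508) = √(0.00033628) = 0.01834.
z = (0.18764 − 0.24376)/0.01834 = -0.05612/0.01834 = -3.060.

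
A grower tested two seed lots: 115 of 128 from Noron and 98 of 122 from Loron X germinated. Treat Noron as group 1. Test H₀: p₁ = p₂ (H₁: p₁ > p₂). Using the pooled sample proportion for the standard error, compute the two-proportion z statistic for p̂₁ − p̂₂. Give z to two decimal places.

p̂₁ = 115/128 ≈ 0.8984, p̂₂ = 98/122 ≈ 0.8033.
Pooled p̂ = (115+98)/(128+122) = 213/250 = 0.8520.
SE = √(0.126096 × 0.0160092) = 0.0449.
z = (0.8984 − 0.8033)/0.0449 = 0.0951/0.0449 = 2.12.
p-value = P(Z > 2.118) ≈ 0.0171.

z = 2.12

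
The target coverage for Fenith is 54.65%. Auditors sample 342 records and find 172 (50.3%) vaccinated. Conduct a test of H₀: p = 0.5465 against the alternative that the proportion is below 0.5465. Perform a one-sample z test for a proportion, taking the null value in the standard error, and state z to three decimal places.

p̂ = 172/342 = 0.50292.
Under H₀, SE = √(0.5465·0.4535/342) = √(0.000724672) = 0.02692.
z = (0.50292 − 0.5465)/0.02692 = -0.04358/0.02692 = -1.619.

z = -1.619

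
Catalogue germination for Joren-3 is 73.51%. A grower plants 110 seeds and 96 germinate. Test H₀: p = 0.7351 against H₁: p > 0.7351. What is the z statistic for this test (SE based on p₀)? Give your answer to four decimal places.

z = 3.2710

p̂ = 96/110 = 0.8727273.
Standard error under H₀: √(0.7351×0.2649/110) = 0.0420744.
z = (0.8727273 − 0.7351)/0.0420744 = 0.1376273/0.0420744 = 3.2710.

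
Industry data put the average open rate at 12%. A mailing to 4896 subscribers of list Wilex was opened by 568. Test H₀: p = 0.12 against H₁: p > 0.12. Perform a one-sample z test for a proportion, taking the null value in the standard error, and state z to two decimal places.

p̂ = 568/4896 ≈ 0.11601.
Under H₀, SE = √(0.12·0.88/4896) = √(2.15686e-05) = 0.00464.
z = (0.11601 − 0.12)/0.00464 = -0.00399/0.00464 = -0.86.
p-value = P(Z > -0.858) ≈ 0.8047.

z = -0.86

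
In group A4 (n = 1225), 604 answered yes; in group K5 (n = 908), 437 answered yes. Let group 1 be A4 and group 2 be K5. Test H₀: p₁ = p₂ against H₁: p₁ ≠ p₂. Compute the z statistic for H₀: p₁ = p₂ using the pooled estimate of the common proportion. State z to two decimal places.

z = 0.54

p̂₁ = 604/1225 = 0.4931, p̂₂ = 437/908 = 0.4813.
Pooled p̂ = (604+437)/(1225+908) = 1041/2133 = 0.4880.
SE = √(0.249857 × 0.00191765) = 0.0219.
z = (0.4931 − 0.4813)/0.0219 = 0.0118/0.0219 = 0.54.
Two-sided p-value ≈ 2·Φ(−0.538) = 0.5903.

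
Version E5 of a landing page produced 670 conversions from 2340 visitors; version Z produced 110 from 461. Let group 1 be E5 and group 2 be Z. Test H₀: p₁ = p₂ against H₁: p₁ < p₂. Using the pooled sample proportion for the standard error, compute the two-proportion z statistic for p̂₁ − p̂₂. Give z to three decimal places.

z = 2.089

p̂₁ = 670/2340 = 0.28632, p̂₂ = 110/461 = 0.23861.
Pooled p̂ = (670+110)/(2340+461) = 780/2801 = 0.27847.
SE = √(p̂(1−p̂)(1/n₁+1/n₂)) = √(0.27847·0.72153·0.00259655) = √(0.000521712) = 0.02284.
z = (0.28632 − 0.23861)/0.02284 = 0.04771/0.02284 = 2.089.
p-value = P(Z < 2.089) ≈ 0.9816.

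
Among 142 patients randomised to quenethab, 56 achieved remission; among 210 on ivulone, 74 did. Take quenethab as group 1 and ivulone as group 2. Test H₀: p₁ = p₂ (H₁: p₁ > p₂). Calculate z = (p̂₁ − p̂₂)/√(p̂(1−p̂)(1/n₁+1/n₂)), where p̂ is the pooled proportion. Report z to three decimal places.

p̂₁ = 56/142 ≈ 0.39437, p̂₂ = 74/210 ≈ 0.35238.
Pooled p̂ = (56+74)/(142+210) = 130/352 = 0.36932.
SE = √(p̂(1−p̂)(1/n₁+1/n₂)) = √(0.36932·0.63068·0.0118042) = √(0.00274945) = 0.05244.
z = (0.39437 − 0.35238)/0.05244 = 0.04199/0.05244 = 0.801.
p-value = P(Z > 0.801) ≈ 0.2117.

z = 0.801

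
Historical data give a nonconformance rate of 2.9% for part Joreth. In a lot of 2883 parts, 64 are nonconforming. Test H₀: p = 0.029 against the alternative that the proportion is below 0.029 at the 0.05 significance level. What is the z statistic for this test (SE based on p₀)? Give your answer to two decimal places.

p̂ = 64/2883 ≈ 0.022199.
Standard error under H₀: √(0.029×0.971/2883) = 0.003125.
z = (0.022199 − 0.029)/0.003125 = -0.006801/0.003125 = -2.18.
p-value = P(Z < -2.176) ≈ 0.0148; since p < α = 0.05, reject H₀.

z = -2.18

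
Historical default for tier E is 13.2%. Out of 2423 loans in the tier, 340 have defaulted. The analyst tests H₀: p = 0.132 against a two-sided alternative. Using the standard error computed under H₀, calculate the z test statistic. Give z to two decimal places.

z = 1.21

p̂ = 340/2423 = 0.14032.
Under H₀, SE = √(0.132·0.868/2423) = √(4.72868e-05) = 0.00688.
z = (0.14032 − 0.132)/0.00688 = 0.00832/0.00688 = 1.21.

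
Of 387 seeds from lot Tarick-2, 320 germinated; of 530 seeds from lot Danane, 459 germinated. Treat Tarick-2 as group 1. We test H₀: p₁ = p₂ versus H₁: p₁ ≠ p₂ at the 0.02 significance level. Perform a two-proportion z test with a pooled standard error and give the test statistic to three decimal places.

z = -1.638

p̂₁ = 320/387 ≈ 0.82687, p̂₂ = 459/530 ≈ 0.86604.
Pooled p̂ = (320+459)/(387+530) = 779/917 = 0.84951.
SE = √(p̂(1−p̂)(1/n₁+1/n₂)) = √(0.84951·0.15049·0.00447077) = √(0.000571558) = 0.02391.
z = (0.82687 − 0.86604)/0.02391 = -0.03917/0.02391 = -1.638.
Two-sided p-value ≈ 2·Φ(−1.638) = 0.1014, so at α = 0.02 we fail to reject H₀.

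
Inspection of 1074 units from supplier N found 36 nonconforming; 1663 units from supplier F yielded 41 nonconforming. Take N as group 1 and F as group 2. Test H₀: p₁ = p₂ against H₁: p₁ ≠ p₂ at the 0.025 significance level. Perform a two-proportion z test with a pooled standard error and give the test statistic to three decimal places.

p̂₁ = 36/1074 = 0.033520, p̂₂ = 41/1663 = 0.024654.
Pooled p̂ = (36+41)/(1074+1663) = 77/2737 = 0.028133.
SE = √(p̂(1−p̂)(1/n₁+1/n₂)) = √(0.028133·0.971867·0.00153242) = √(4.18987e-05) = 0.006473.
z = (0.033520 − 0.024654)/0.006473 = 0.008866/0.006473 = 1.370.
Two-sided p-value ≈ 2·Φ(−1.370) = 0.1708, so at α = 0.025 we fail to reject H₀.

z = 1.370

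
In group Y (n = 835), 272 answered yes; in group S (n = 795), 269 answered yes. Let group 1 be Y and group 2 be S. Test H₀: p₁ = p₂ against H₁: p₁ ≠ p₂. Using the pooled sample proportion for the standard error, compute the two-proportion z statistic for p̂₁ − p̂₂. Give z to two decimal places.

p̂₁ = 272/835 ≈ 0.32575, p̂₂ = 269/795 ≈ 0.33836.
Pooled p̂ = (272+269)/(835+795) = 541/1630 = 0.33190.
SE = √(0.221743 × 0.00245547) = 0.02333.
z = (0.32575 − 0.33836)/0.02333 = -0.01261/0.02333 = -0.54.
Two-sided p-value ≈ 2·Φ(−0.541) = 0.5887.

z = -0.54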